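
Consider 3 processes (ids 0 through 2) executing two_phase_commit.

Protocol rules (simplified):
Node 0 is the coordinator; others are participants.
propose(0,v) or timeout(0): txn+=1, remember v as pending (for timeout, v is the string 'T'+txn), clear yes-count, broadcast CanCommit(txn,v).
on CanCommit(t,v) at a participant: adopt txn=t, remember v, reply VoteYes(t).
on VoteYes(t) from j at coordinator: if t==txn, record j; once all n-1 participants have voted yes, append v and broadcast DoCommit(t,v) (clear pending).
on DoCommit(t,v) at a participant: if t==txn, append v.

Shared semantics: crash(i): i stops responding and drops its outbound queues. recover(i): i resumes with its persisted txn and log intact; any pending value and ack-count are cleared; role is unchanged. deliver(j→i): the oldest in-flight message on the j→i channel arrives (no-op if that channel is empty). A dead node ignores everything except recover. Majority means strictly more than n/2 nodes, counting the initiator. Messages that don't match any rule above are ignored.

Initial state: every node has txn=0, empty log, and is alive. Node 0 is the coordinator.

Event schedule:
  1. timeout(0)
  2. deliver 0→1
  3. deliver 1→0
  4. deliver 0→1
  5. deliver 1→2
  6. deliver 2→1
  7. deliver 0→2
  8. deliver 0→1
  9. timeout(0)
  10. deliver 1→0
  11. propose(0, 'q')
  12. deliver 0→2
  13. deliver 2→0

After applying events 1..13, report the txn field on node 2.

1. timeout(0):  <0:coor t1 ->
2. deliver 0→1:  <1:part t1 ->
3. deliver 1→0:  nop
4. deliver 0→1:  nop
5. deliver 1→2:  nop
6. deliver 2→1:  nop
7. deliver 0→2:  <2:part t1 ->
8. deliver 0→1:  nop
9. timeout(0):  <0:coor t2 ->
10. deliver 1→0:  nop
11. propose(0,'q'):  <0:coor t3 ->
12. deliver 0→2:  <2:part t2 ->
13. deliver 2→0:  nop

2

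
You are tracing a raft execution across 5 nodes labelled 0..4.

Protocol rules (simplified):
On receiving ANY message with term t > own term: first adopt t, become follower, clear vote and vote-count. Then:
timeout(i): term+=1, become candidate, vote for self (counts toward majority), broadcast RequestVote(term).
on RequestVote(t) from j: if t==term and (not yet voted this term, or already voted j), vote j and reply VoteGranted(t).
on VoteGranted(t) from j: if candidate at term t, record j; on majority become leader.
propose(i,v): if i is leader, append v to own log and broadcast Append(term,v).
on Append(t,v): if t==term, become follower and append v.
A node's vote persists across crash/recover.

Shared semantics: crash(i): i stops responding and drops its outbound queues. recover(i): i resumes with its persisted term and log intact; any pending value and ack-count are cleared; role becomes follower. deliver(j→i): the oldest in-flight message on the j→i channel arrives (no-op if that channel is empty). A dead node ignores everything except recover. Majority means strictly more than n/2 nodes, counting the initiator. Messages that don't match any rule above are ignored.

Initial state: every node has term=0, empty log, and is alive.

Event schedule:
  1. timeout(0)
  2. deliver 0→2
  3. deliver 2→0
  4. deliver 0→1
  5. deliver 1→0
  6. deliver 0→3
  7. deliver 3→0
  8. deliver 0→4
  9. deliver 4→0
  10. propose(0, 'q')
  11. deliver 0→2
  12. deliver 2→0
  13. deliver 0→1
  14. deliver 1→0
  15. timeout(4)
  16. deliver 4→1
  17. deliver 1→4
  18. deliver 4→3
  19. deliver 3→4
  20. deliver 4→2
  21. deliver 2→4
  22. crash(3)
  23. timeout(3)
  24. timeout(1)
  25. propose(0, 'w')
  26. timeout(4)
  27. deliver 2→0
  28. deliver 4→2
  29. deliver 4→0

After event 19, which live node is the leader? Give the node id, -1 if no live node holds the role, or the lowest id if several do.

0

1. timeout(0):  <0:cand t1 ->
2. deliver 0→2:  <2:foll t1 ->
3. deliver 2→0:  nop
4. deliver 0→1:  <1:foll t1 ->
5. deliver 1→0:  <0:lead t1 ->
6. deliver 0→3:  <3:foll t1 ->
7. deliver 3→0:  nop
8. deliver 0→4:  <4:foll t1 ->
9. deliver 4→0:  nop
10. propose(0,'q'):  <0:lead t1 q>
11. deliver 0→2:  <2:foll t1 q>
12. deliver 2→0:  nop
13. deliver 0→1:  <1:foll t1 q>
14. deliver 1→0:  nop
15. timeout(4):  <4:cand t2 ->
16. deliver 4→1:  <1:foll t2 q>
17. deliver 1→4:  nop
18. deliver 4→3:  <3:foll t2 ->
19. deliver 3→4:  <4:lead t2 ->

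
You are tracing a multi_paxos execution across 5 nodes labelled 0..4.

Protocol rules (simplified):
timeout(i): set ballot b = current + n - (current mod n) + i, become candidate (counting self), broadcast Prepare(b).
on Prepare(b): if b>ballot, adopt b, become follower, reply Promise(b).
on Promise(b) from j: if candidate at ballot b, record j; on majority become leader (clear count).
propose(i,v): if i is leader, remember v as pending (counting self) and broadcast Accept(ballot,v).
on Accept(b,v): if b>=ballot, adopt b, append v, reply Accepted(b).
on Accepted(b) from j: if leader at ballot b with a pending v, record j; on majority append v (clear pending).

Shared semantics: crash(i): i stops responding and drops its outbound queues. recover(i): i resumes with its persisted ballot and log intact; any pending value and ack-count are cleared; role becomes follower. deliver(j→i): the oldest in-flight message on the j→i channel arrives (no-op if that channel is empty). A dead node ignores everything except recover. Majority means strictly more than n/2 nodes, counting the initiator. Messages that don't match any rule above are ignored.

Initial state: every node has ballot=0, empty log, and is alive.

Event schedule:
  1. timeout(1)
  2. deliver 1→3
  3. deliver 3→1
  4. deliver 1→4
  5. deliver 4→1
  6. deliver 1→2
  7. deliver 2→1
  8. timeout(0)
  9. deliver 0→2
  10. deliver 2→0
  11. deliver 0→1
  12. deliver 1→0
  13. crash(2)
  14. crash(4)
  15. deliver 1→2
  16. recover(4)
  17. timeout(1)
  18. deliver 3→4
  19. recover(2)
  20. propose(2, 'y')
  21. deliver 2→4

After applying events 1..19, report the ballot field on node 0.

6

step 1 timeout(1): 1={cand,b=6,log=-}
step 2 deliver 1→3: 3={foll,b=6,log=-}
step 3 deliver 3→1: —
step 4 deliver 1→4: 4={foll,b=6,log=-}
step 5 deliver 4→1: 1={lead,b=6,log=-}
step 6 deliver 1→2: 2={foll,b=6,log=-}
step 7 deliver 2→1: —
step 8 timeout(0): 0={cand,b=5,log=-}
step 9 deliver 0→2: —
step 10 deliver 2→0: —
step 11 deliver 0→1: —
step 12 deliver 1→0: 0={foll,b=6,log=-}
step 13 crash(2): 2={✗foll,b=6,log=-}
step 14 crash(4): 4={✗foll,b=6,log=-}
step 15 deliver 1→2: —
step 16 recover(4): 4={foll,b=6,log=-}
step 17 timeout(1): 1={cand,b=11,log=-}
step 18 deliver 3→4: —
step 19 recover(2): 2={foll,b=6,log=-}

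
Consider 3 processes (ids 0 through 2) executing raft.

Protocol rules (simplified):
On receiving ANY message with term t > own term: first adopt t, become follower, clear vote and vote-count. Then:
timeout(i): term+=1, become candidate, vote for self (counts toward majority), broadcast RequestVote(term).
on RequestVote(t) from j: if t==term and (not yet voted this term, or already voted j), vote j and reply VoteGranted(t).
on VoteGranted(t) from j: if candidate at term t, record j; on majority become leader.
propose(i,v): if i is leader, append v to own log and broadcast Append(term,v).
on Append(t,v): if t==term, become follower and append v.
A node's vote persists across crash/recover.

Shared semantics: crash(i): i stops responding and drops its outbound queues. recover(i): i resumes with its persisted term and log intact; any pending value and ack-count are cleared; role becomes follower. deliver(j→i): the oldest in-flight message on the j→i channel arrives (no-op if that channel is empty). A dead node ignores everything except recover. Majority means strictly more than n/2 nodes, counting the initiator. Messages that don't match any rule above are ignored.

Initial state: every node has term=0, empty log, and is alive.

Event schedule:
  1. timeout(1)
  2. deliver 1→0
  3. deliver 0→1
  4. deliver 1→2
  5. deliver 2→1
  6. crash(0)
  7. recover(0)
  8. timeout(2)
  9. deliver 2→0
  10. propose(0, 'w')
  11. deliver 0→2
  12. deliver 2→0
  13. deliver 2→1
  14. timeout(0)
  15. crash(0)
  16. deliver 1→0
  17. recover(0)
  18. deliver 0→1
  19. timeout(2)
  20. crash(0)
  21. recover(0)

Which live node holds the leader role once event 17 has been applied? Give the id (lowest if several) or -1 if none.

2

after 1 — timeout(1): n1:cand/t1/[-]
after 2 — deliver 1→0: n0:foll/t1/[-]
after 3 — deliver 0→1: n1:lead/t1/[-]
after 4 — deliver 1→2: n2:foll/t1/[-]
after 5 — deliver 2→1: ·
after 6 — crash(0): n0:✗foll/t1/[-]
after 7 — recover(0): n0:foll/t1/[-]
after 8 — timeout(2): n2:cand/t2/[-]
after 9 — deliver 2→0: n0:foll/t2/[-]
after 10 — propose(0,'w'): ·
after 11 — deliver 0→2: n2:lead/t2/[-]
after 12 — deliver 2→0: ·
after 13 — deliver 2→1: n1:foll/t2/[-]
after 14 — timeout(0): n0:cand/t3/[-]
after 15 — crash(0): n0:✗cand/t3/[-]
after 16 — deliver 1→0: ·
after 17 — recover(0): n0:foll/t3/[-]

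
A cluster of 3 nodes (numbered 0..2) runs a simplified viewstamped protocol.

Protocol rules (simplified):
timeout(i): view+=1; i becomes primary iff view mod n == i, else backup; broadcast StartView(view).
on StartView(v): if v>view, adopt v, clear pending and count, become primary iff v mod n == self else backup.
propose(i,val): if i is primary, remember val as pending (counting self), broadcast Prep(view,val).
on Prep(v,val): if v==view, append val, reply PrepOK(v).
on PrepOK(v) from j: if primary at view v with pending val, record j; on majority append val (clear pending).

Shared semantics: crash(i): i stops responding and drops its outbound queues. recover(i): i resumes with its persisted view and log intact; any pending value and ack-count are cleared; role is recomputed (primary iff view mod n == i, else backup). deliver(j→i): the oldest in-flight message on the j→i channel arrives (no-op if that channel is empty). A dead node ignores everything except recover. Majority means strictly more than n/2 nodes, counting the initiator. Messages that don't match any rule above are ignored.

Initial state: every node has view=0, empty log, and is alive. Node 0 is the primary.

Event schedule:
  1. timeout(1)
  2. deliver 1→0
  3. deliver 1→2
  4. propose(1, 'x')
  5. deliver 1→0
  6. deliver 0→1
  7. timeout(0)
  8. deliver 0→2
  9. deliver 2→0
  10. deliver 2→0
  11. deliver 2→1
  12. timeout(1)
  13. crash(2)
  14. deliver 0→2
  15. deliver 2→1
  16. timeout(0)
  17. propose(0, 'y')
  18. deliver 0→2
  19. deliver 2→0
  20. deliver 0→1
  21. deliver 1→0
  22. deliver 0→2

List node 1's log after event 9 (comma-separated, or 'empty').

x

e1 timeout(1): 1[prim,v=1,-]
e2 deliver 1→0: 0[back,v=1,-]
e3 deliver 1→2: 2[back,v=1,-]
e4 propose(1,'x'): ·
e5 deliver 1→0: 0[back,v=1,x]
e6 deliver 0→1: 1[prim,v=1,x]
e7 timeout(0): 0[back,v=2,x]
e8 deliver 0→2: 2[prim,v=2,-]
e9 deliver 2→0: ·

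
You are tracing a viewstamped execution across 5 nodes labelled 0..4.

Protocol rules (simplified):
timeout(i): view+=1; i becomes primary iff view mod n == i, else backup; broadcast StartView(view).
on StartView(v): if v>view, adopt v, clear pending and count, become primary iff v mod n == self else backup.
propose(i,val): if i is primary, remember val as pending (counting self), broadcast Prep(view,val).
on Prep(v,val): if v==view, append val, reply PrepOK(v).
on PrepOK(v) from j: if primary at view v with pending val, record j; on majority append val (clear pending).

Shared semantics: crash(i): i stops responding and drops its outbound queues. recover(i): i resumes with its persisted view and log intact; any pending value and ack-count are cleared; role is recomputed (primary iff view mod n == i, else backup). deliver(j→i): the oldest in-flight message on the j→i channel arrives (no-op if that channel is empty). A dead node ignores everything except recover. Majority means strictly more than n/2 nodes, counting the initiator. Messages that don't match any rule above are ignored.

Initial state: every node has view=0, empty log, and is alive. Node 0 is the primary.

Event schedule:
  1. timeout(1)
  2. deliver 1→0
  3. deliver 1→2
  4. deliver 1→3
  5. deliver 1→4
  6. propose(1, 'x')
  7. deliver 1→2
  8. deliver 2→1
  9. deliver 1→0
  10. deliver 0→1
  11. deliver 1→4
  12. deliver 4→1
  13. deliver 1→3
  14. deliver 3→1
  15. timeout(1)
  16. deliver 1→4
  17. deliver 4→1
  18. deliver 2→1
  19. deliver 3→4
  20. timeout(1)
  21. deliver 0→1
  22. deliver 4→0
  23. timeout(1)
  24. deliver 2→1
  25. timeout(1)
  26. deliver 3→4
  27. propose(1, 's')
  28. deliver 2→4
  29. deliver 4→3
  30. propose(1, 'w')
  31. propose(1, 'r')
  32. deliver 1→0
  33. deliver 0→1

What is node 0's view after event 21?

step 1 timeout(1): 1={prim,v=1,log=-}
step 2 deliver 1→0: 0={back,v=1,log=-}
step 3 deliver 1→2: 2={back,v=1,log=-}
step 4 deliver 1→3: 3={back,v=1,log=-}
step 5 deliver 1→4: 4={back,v=1,log=-}
step 6 propose(1,'x'): —
step 7 deliver 1→2: 2={back,v=1,log=x}
step 8 deliver 2→1: —
step 9 deliver 1→0: 0={back,v=1,log=x}
step 10 deliver 0→1: 1={prim,v=1,log=x}
step 11 deliver 1→4: 4={back,v=1,log=x}
step 12 deliver 4→1: —
step 13 deliver 1→3: 3={back,v=1,log=x}
step 14 deliver 3→1: —
step 15 timeout(1): 1={back,v=2,log=x}
step 16 deliver 1→4: 4={back,v=2,log=x}
step 17 deliver 4→1: —
step 18 deliver 2→1: —
step 19 deliver 3→4: —
step 20 timeout(1): 1={back,v=3,log=x}
step 21 deliver 0→1: —

1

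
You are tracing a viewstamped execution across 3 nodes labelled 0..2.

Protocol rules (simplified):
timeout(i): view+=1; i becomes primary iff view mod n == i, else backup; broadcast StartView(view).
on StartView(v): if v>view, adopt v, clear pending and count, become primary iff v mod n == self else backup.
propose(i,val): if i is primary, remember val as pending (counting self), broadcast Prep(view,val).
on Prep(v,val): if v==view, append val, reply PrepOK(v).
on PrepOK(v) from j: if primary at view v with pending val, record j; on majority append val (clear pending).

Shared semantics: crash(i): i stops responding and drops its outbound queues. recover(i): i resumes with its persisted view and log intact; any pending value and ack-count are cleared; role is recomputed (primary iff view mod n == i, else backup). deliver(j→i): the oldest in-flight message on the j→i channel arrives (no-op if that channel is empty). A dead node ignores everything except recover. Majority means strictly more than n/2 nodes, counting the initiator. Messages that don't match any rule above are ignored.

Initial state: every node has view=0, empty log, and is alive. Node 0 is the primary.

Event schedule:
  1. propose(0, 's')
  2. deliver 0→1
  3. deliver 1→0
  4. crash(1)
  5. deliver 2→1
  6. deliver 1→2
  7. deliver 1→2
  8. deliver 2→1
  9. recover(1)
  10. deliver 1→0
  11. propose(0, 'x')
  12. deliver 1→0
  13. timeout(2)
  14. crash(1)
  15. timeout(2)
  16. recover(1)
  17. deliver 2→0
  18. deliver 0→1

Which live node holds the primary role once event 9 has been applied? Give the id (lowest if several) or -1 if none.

0

after 1 — propose(0,'s'): ·
after 2 — deliver 0→1: n1:back/v0/[s]
after 3 — deliver 1→0: n0:prim/v0/[s]
after 4 — crash(1): n1:✗back/v0/[s]
after 5 — deliver 2→1: ·
after 6 — deliver 1→2: ·
after 7 — deliver 1→2: ·
after 8 — deliver 2→1: ·
after 9 — recover(1): n1:back/v0/[s]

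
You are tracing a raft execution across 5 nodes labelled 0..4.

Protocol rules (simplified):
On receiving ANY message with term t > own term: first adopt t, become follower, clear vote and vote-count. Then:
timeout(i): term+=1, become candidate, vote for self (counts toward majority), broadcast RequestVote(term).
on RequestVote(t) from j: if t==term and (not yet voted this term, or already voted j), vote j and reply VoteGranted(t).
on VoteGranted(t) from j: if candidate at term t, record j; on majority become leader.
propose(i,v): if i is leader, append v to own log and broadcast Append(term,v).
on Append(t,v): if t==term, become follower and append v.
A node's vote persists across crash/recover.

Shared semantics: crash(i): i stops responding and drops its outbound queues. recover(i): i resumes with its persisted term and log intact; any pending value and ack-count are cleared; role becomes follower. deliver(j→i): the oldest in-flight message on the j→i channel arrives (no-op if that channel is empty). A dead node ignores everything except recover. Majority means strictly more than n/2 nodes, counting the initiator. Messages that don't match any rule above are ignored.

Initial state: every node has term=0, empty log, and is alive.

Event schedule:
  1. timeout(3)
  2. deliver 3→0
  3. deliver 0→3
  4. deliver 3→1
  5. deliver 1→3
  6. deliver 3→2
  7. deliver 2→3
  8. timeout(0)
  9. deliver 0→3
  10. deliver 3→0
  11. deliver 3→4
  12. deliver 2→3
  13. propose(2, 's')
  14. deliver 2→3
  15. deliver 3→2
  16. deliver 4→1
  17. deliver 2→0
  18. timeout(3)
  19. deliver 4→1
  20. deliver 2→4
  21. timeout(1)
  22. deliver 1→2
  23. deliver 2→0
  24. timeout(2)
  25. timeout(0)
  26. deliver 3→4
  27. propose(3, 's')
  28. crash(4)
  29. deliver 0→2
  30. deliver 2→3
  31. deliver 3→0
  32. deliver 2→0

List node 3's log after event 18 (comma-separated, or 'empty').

[1] timeout(3) → N3(cand t1 [-])
[2] deliver 3→0 → N0(foll t1 [-])
[3] deliver 0→3 → ∅
[4] deliver 3→1 → N1(foll t1 [-])
[5] deliver 1→3 → N3(lead t1 [-])
[6] deliver 3→2 → N2(foll t1 [-])
[7] deliver 2→3 → ∅
[8] timeout(0) → N0(cand t2 [-])
[9] deliver 0→3 → N3(foll t2 [-])
[10] deliver 3→0 → ∅
[11] deliver 3→4 → N4(foll t1 [-])
[12] deliver 2→3 → ∅
[13] propose(2,'s') → ∅
[14] deliver 2→3 → ∅
[15] deliver 3→2 → ∅
[16] deliver 4→1 → ∅
[17] deliver 2→0 → ∅
[18] timeout(3) → N3(cand t3 [-])

empty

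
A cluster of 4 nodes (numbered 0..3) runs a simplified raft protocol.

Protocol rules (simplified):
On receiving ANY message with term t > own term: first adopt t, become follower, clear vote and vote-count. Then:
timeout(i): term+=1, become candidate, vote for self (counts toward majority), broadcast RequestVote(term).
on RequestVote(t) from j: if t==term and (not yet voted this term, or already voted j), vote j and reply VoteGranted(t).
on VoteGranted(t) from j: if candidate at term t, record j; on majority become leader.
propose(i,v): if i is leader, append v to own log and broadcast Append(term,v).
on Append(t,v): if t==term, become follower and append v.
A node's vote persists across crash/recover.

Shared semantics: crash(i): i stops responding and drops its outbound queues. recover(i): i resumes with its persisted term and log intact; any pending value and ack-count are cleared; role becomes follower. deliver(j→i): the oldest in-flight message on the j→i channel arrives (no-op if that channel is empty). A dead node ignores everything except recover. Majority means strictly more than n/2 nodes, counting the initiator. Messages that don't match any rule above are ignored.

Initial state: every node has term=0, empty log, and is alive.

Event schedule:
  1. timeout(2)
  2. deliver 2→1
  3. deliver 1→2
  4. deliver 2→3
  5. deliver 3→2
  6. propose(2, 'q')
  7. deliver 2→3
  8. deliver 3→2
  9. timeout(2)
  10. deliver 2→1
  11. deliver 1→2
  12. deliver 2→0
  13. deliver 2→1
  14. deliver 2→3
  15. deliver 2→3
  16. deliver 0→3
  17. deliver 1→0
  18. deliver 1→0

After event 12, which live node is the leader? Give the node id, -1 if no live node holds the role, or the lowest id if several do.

-1

step 1 timeout(2): 2={cand,t=1,log=-}
step 2 deliver 2→1: 1={foll,t=1,log=-}
step 3 deliver 1→2: —
step 4 deliver 2→3: 3={foll,t=1,log=-}
step 5 deliver 3→2: 2={lead,t=1,log=-}
step 6 propose(2,'q'): 2={lead,t=1,log=q}
step 7 deliver 2→3: 3={foll,t=1,log=q}
step 8 deliver 3→2: —
step 9 timeout(2): 2={cand,t=2,log=q}
step 10 deliver 2→1: 1={foll,t=1,log=q}
step 11 deliver 1→2: —
step 12 deliver 2→0: 0={foll,t=1,log=-}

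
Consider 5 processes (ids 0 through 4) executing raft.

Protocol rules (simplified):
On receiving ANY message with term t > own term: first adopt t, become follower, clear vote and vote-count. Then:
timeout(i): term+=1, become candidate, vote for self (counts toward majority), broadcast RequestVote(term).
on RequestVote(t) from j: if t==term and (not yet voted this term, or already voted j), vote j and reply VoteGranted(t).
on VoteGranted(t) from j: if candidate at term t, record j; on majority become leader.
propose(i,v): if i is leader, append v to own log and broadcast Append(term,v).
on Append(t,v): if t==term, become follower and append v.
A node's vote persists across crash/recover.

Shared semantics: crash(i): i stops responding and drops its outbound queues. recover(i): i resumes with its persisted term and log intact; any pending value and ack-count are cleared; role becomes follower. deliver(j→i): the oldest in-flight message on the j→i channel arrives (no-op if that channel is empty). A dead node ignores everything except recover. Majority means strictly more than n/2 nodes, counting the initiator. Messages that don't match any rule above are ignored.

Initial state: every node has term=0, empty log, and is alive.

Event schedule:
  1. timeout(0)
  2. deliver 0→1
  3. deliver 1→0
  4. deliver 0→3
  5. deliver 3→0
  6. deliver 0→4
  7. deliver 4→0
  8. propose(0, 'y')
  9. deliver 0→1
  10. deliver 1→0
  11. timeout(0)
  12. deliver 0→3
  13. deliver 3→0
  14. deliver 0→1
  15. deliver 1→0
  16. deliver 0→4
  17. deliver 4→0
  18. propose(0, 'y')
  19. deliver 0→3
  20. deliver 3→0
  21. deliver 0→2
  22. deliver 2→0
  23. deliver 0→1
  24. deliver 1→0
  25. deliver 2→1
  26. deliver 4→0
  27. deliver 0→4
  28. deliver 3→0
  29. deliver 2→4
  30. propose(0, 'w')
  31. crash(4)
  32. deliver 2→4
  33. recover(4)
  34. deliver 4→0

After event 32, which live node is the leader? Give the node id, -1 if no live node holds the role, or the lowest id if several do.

1. timeout(0):  <0:cand t1 ->
2. deliver 0→1:  <1:foll t1 ->
3. deliver 1→0:  nop
4. deliver 0→3:  <3:foll t1 ->
5. deliver 3→0:  <0:lead t1 ->
6. deliver 0→4:  <4:foll t1 ->
7. deliver 4→0:  nop
8. propose(0,'y'):  <0:lead t1 y>
9. deliver 0→1:  <1:foll t1 y>
10. deliver 1→0:  nop
11. timeout(0):  <0:cand t2 y>
12. deliver 0→3:  <3:foll t1 y>
13. deliver 3→0:  nop
14. deliver 0→1:  <1:foll t2 y>
15. deliver 1→0:  nop
16. deliver 0→4:  <4:foll t1 y>
17. deliver 4→0:  nop
18. propose(0,'y'):  nop
19. deliver 0→3:  <3:foll t2 y>
20. deliver 3→0:  <0:lead t2 y>
21. deliver 0→2:  <2:foll t1 ->
22. deliver 2→0:  nop
23. deliver 0→1:  nop
24. deliver 1→0:  nop
25. deliver 2→1:  nop
26. deliver 4→0:  nop
27. deliver 0→4:  <4:foll t2 y>
28. deliver 3→0:  nop
29. deliver 2→4:  nop
30. propose(0,'w'):  <0:lead t2 y,w>
31. crash(4):  <4:✗foll t2 y>
32. deliver 2→4:  nop

0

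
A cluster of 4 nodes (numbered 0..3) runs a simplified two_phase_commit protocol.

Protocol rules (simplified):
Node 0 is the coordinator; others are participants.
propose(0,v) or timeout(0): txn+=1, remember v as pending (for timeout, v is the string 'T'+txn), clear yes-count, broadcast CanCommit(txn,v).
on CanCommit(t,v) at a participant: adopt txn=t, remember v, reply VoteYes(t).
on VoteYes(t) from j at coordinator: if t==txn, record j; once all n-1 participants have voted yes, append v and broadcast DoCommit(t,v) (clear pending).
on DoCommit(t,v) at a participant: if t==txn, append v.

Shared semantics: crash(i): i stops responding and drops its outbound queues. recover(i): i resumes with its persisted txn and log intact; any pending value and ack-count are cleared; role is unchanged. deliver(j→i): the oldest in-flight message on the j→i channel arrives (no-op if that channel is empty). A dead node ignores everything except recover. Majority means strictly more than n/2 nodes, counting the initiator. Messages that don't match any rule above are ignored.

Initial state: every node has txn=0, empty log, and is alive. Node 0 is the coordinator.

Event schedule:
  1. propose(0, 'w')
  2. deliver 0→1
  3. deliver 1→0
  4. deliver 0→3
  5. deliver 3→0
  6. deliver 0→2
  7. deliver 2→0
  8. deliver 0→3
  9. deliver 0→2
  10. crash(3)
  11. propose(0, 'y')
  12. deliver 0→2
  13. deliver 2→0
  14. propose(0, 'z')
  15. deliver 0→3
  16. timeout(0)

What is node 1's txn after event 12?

e1 propose(0,'w'): 0[coor,t=1,-]
e2 deliver 0→1: 1[part,t=1,-]
e3 deliver 1→0: ·
e4 deliver 0→3: 3[part,t=1,-]
e5 deliver 3→0: ·
e6 deliver 0→2: 2[part,t=1,-]
e7 deliver 2→0: 0[coor,t=1,w]
e8 deliver 0→3: 3[part,t=1,w]
e9 deliver 0→2: 2[part,t=1,w]
e10 crash(3): 3[✗part,t=1,w]
e11 propose(0,'y'): 0[coor,t=2,w]
e12 deliver 0→2: 2[part,t=2,w]

1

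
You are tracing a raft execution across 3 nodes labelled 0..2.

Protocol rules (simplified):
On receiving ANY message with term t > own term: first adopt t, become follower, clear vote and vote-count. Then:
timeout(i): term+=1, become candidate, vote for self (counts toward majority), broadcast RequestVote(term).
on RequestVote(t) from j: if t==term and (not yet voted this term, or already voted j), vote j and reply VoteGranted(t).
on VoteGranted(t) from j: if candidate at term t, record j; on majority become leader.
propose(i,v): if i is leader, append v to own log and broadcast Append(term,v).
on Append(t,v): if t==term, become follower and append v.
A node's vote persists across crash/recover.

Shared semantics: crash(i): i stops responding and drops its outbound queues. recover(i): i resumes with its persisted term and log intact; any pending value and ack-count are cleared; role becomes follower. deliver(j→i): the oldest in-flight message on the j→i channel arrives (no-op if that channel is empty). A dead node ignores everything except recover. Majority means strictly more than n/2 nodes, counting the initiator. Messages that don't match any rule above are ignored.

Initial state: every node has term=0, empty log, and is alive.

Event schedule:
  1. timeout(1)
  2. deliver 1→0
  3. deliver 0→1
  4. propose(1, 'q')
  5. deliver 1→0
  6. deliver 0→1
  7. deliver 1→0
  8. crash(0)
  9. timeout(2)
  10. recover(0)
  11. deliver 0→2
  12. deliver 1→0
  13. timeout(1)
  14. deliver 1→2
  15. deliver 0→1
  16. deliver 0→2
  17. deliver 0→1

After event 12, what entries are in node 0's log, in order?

step 1 timeout(1): 1={cand,t=1,log=-}
step 2 deliver 1→0: 0={foll,t=1,log=-}
step 3 deliver 0→1: 1={lead,t=1,log=-}
step 4 propose(1,'q'): 1={lead,t=1,log=q}
step 5 deliver 1→0: 0={foll,t=1,log=q}
step 6 deliver 0→1: —
step 7 deliver 1→0: —
step 8 crash(0): 0={✗foll,t=1,log=q}
step 9 timeout(2): 2={cand,t=1,log=-}
step 10 recover(0): 0={foll,t=1,log=q}
step 11 deliver 0→2: —
step 12 deliver 1→0: —

q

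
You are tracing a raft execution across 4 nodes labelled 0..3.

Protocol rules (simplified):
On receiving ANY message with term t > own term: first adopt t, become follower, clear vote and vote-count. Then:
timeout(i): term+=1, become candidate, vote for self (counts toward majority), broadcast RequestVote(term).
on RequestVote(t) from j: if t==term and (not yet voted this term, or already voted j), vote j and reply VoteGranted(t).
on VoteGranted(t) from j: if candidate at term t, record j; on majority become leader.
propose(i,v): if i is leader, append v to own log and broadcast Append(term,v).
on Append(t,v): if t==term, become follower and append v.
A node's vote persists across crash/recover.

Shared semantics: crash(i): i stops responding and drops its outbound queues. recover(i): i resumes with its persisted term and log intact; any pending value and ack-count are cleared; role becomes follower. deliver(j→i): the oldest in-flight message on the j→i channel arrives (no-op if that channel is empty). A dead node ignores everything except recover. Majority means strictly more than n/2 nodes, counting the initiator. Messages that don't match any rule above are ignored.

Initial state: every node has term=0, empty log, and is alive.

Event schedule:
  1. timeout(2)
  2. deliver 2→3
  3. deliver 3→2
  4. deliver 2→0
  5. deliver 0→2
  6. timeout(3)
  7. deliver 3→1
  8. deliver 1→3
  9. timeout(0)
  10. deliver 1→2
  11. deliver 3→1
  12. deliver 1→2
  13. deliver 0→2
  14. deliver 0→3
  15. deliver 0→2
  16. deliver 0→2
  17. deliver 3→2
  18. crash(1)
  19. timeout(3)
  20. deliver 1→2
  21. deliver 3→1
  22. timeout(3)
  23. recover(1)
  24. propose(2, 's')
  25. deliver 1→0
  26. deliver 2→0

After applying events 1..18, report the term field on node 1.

2

[1] timeout(2) → N2(cand t1 [-])
[2] deliver 2→3 → N3(foll t1 [-])
[3] deliver 3→2 → ∅
[4] deliver 2→0 → N0(foll t1 [-])
[5] deliver 0→2 → N2(lead t1 [-])
[6] timeout(3) → N3(cand t2 [-])
[7] deliver 3→1 → N1(foll t2 [-])
[8] deliver 1→3 → ∅
[9] timeout(0) → N0(cand t2 [-])
[10] deliver 1→2 → ∅
[11] deliver 3→1 → ∅
[12] deliver 1→2 → ∅
[13] deliver 0→2 → N2(foll t2 [-])
[14] deliver 0→3 → ∅
[15] deliver 0→2 → ∅
[16] deliver 0→2 → ∅
[17] deliver 3→2 → ∅
[18] crash(1) → N1(✗foll t2 [-])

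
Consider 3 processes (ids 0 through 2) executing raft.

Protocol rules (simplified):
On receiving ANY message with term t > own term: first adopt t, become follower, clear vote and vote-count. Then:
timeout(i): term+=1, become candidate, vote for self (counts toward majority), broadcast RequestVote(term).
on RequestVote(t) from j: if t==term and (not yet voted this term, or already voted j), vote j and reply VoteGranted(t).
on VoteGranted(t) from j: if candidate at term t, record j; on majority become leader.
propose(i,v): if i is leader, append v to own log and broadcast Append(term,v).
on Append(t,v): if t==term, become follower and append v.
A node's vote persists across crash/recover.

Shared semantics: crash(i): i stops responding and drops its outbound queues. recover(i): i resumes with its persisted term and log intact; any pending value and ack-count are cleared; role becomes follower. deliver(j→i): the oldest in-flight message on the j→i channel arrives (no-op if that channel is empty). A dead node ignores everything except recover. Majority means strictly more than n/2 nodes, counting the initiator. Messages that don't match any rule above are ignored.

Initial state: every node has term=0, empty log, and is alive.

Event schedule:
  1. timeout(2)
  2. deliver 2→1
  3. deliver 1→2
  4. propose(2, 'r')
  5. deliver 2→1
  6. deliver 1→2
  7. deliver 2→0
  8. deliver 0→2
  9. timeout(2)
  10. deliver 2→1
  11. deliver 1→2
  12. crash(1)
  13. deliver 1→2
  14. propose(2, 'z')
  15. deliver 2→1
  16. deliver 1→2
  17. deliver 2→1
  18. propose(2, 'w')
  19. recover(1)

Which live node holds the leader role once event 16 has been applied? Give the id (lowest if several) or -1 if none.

step 1 timeout(2): 2={cand,t=1,log=-}
step 2 deliver 2→1: 1={foll,t=1,log=-}
step 3 deliver 1→2: 2={lead,t=1,log=-}
step 4 propose(2,'r'): 2={lead,t=1,log=r}
step 5 deliver 2→1: 1={foll,t=1,log=r}
step 6 deliver 1→2: —
step 7 deliver 2→0: 0={foll,t=1,log=-}
step 8 deliver 0→2: —
step 9 timeout(2): 2={cand,t=2,log=r}
step 10 deliver 2→1: 1={foll,t=2,log=r}
step 11 deliver 1→2: 2={lead,t=2,log=r}
step 12 crash(1): 1={✗foll,t=2,log=r}
step 13 deliver 1→2: —
step 14 propose(2,'z'): 2={lead,t=2,log=r,z}
step 15 deliver 2→1: —
step 16 deliver 1→2: —

2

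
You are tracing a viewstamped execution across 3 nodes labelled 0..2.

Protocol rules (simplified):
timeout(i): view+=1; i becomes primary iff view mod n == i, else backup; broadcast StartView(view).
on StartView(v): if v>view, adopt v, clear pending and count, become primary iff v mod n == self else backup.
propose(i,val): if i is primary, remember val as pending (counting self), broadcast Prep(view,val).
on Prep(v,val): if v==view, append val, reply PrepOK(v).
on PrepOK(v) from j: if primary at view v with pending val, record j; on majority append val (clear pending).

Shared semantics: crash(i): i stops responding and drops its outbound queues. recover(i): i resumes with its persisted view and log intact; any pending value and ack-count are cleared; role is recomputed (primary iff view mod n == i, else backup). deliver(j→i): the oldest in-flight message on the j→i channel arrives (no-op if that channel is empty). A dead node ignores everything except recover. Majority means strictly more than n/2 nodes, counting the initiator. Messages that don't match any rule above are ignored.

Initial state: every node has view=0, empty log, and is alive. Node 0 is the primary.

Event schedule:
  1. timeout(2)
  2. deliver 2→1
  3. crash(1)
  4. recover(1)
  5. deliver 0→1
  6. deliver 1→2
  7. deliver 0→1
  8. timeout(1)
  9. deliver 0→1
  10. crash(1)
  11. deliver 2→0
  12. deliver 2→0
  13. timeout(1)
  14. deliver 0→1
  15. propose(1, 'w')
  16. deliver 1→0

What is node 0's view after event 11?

1

step 1 timeout(2): 2={back,v=1,log=-}
step 2 deliver 2→1: 1={prim,v=1,log=-}
step 3 crash(1): 1={✗prim,v=1,log=-}
step 4 recover(1): 1={prim,v=1,log=-}
step 5 deliver 0→1: —
step 6 deliver 1→2: —
step 7 deliver 0→1: —
step 8 timeout(1): 1={back,v=2,log=-}
step 9 deliver 0→1: —
step 10 crash(1): 1={✗back,v=2,log=-}
step 11 deliver 2→0: 0={back,v=1,log=-}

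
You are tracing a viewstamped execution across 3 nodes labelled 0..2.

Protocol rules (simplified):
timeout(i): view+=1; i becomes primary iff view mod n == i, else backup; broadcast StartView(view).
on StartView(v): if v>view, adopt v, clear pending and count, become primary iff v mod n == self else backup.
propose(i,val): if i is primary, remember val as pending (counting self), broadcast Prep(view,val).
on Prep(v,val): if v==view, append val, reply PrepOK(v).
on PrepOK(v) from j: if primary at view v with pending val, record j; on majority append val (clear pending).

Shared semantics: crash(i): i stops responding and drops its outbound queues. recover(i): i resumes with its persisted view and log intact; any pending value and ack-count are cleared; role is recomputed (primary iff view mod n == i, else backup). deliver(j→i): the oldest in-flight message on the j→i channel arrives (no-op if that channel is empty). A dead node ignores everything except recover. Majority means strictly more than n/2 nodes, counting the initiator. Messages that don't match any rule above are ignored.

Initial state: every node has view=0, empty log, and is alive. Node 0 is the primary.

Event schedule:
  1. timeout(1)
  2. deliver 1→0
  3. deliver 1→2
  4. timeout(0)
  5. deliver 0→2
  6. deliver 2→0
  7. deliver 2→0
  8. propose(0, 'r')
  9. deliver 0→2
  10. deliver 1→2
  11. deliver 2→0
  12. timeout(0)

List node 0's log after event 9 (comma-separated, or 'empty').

empty

after 1 — timeout(1): n1:prim/v1/[-]
after 2 — deliver 1→0: n0:back/v1/[-]
after 3 — deliver 1→2: n2:back/v1/[-]
after 4 — timeout(0): n0:back/v2/[-]
after 5 — deliver 0→2: n2:prim/v2/[-]
after 6 — deliver 2→0: ·
after 7 — deliver 2→0: ·
after 8 — propose(0,'r'): ·
after 9 — deliver 0→2: ·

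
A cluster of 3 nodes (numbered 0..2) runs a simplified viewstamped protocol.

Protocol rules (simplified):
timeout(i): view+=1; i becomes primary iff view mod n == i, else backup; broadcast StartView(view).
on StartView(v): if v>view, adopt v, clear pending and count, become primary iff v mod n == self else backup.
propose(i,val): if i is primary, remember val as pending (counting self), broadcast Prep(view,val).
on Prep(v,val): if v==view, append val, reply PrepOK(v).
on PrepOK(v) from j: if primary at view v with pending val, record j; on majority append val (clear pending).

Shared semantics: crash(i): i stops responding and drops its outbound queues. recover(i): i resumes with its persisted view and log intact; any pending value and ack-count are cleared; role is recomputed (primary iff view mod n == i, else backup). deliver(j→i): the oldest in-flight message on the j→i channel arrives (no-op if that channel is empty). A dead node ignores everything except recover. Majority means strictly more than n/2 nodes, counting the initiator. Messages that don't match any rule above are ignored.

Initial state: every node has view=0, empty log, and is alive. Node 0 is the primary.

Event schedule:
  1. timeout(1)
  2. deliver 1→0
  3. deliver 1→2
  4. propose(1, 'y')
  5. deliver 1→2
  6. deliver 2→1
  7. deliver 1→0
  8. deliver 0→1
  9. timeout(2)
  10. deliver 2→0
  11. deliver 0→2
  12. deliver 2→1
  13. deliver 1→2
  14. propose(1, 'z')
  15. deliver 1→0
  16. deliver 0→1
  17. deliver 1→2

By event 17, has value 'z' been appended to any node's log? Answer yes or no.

1. timeout(1):  <1:prim v1 ->
2. deliver 1→0:  <0:back v1 ->
3. deliver 1→2:  <2:back v1 ->
4. propose(1,'y'):  nop
5. deliver 1→2:  <2:back v1 y>
6. deliver 2→1:  <1:prim v1 y>
7. deliver 1→0:  <0:back v1 y>
8. deliver 0→1:  nop
9. timeout(2):  <2:prim v2 y>
10. deliver 2→0:  <0:back v2 y>
11. deliver 0→2:  nop
12. deliver 2→1:  <1:back v2 y>
13. deliver 1→2:  nop
14. propose(1,'z'):  nop
15. deliver 1→0:  nop
16. deliver 0→1:  nop
17. deliver 1→2:  nop

no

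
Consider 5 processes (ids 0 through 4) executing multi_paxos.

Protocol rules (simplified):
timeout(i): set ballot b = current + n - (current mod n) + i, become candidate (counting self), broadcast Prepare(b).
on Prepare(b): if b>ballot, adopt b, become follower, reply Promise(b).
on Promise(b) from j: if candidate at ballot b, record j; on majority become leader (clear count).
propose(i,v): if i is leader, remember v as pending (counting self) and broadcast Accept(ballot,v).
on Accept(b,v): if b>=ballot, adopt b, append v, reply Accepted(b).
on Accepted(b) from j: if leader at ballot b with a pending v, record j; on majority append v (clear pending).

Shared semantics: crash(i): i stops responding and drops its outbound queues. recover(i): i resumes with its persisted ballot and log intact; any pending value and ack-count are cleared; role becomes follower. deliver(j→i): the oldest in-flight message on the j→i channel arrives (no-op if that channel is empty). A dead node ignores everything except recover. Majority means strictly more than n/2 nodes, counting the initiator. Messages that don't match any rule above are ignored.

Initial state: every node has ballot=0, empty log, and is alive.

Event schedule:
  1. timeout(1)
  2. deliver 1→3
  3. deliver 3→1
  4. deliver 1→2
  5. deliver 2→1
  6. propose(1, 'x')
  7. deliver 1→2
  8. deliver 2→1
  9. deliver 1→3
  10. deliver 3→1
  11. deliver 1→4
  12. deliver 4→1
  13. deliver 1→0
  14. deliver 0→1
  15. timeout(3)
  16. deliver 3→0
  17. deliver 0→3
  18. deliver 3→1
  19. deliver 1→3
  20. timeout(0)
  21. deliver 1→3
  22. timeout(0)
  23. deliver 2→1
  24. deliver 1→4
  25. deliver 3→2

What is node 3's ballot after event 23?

13

[1] timeout(1) → N1(cand b6 [-])
[2] deliver 1→3 → N3(foll b6 [-])
[3] deliver 3→1 → ∅
[4] deliver 1→2 → N2(foll b6 [-])
[5] deliver 2→1 → N1(lead b6 [-])
[6] propose(1,'x') → ∅
[7] deliver 1→2 → N2(foll b6 [x])
[8] deliver 2→1 → ∅
[9] deliver 1→3 → N3(foll b6 [x])
[10] deliver 3→1 → N1(lead b6 [x])
[11] deliver 1→4 → N4(foll b6 [-])
[12] deliver 4→1 → ∅
[13] deliver 1→0 → N0(foll b6 [-])
[14] deliver 0→1 → ∅
[15] timeout(3) → N3(cand b13 [x])
[16] deliver 3→0 → N0(foll b13 [-])
[17] deliver 0→3 → ∅
[18] deliver 3→1 → N1(foll b13 [x])
[19] deliver 1→3 → N3(lead b13 [x])
[20] timeout(0) → N0(cand b15 [-])
[21] deliver 1→3 → ∅
[22] timeout(0) → N0(cand b20 [-])
[23] deliver 2→1 → ∅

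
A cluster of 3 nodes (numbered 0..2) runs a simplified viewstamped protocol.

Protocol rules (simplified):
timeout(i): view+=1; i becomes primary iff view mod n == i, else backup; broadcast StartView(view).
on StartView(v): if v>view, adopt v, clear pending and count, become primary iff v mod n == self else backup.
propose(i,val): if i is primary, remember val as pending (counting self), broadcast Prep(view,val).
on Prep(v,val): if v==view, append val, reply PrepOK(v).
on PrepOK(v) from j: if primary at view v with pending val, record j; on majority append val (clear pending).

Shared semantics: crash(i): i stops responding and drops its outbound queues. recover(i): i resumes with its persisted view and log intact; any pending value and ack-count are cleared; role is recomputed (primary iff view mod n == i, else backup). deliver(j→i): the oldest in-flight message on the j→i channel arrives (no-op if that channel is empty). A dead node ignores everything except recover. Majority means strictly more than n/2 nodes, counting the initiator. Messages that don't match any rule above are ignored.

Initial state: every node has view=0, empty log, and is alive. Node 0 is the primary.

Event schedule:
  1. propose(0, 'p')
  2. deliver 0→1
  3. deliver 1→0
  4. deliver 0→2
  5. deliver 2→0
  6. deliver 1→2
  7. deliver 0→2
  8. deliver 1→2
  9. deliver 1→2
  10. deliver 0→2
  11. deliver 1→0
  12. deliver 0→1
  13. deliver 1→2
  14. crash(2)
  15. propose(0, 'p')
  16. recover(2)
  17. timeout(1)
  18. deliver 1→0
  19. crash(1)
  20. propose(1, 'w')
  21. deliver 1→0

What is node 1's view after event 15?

1. propose(0,'p'):  nop
2. deliver 0→1:  <1:back v0 p>
3. deliver 1→0:  <0:prim v0 p>
4. deliver 0→2:  <2:back v0 p>
5. deliver 2→0:  nop
6. deliver 1→2:  nop
7. deliver 0→2:  nop
8. deliver 1→2:  nop
9. deliver 1→2:  nop
10. deliver 0→2:  nop
11. deliver 1→0:  nop
12. deliver 0→1:  nop
13. deliver 1→2:  nop
14. crash(2):  <2:✗back v0 p>
15. propose(0,'p'):  nop

0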